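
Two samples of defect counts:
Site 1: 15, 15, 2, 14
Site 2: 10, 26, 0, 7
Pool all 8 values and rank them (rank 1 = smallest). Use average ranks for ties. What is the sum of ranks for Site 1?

Sorted (ascending): 0, 2, 7, 10, 14, 15, 15, 26
The 2 values of 15 occupy positions 6–7 → average rank (6+7)/2 = 6.5.
Site 1 values → pooled ranks: 15→6.5, 15→6.5, 2→2, 14→5
Rank sum = 6.5 + 6.5 + 2 + 5 = 20

20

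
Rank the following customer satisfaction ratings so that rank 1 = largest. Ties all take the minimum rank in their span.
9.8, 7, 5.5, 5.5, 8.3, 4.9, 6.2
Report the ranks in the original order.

Sorted (descending): 9.8, 8.3, 7, 6.2, 5.5, 5.5, 4.9
The 2 values of 5.5 occupy positions 5–6 → each gets rank 5.

1, 3, 5, 5, 2, 7, 4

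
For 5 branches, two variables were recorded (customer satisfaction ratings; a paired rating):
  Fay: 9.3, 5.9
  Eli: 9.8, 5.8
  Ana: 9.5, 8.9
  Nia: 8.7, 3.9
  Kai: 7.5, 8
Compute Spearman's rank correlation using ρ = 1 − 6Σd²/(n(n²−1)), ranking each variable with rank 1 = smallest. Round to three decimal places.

0.000

Ranks of variable 1: 3, 5, 4, 2, 1
Ranks of variable 2: 3, 2, 5, 1, 4
d = r₁ − r₂: 0, 3, -1, 1, -3
d²: 0, 9, 1, 1, 9; Σd² = 20
ρ = 1 − 6·20/(5·24) = 1 − 120/120 = 0.000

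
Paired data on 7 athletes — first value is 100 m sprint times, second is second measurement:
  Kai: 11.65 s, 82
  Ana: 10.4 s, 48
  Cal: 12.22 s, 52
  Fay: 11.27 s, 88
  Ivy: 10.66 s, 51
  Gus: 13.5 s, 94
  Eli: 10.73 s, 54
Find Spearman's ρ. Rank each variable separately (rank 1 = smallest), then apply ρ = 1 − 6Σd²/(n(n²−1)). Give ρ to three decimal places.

0.750

Ranks of variable 1: 5, 1, 6, 4, 2, 7, 3
Ranks of variable 2: 5, 1, 3, 6, 2, 7, 4
d = r₁ − r₂: 0, 0, 3, -2, 0, 0, -1
d²: 0, 0, 9, 4, 0, 0, 1; Σd² = 14
ρ = 1 − 6·14/(7·48) = 1 − 84/336 = 0.750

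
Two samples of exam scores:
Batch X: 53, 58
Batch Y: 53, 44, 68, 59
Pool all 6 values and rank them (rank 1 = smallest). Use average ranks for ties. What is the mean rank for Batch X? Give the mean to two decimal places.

Sorted (ascending): 44, 53, 53, 58, 59, 68
The 2 values of 53 occupy positions 2–3 → average rank (2+3)/2 = 2.5.
Batch X values → pooled ranks: 53→2.5, 58→4
Mean rank = (2.5 + 4) / 2 = 3.25

3.25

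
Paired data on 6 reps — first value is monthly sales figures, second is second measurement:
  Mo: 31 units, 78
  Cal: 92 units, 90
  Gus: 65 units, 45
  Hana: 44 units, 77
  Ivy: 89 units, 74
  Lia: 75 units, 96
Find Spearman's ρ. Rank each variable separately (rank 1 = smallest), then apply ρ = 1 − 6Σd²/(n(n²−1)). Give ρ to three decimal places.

0.200

Ranks of variable 1: 1, 6, 3, 2, 5, 4
Ranks of variable 2: 4, 5, 1, 3, 2, 6
d = r₁ − r₂: -3, 1, 2, -1, 3, -2
d²: 9, 1, 4, 1, 9, 4; Σd² = 28
ρ = 1 − 6·28/(6·35) = 1 − 168/210 = 0.200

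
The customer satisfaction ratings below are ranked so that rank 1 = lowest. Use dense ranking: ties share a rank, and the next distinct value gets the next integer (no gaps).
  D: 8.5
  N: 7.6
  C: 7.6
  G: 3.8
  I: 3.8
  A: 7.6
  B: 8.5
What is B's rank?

Sorted (ascending): 3.8, 3.8, 7.6, 7.6, 7.6, 8.5, 8.5
The 2 values of 3.8 share dense rank 1.
The 3 values of 7.6 share dense rank 2.
The 2 values of 8.5 share dense rank 3.
B has value 8.5 → rank 3.

3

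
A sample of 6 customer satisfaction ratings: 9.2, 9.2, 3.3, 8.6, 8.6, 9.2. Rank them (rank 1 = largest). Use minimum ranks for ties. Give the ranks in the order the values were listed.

1, 1, 6, 4, 4, 1

Sorted (descending): 9.2, 9.2, 9.2, 8.6, 8.6, 3.3
The 3 values of 9.2 occupy positions 1–3 → each gets rank 1.
The 2 values of 8.6 occupy positions 4–5 → each gets rank 4.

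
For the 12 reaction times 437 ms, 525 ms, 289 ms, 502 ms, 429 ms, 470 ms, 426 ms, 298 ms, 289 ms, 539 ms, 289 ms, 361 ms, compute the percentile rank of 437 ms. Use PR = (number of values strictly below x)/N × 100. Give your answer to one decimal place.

N = 12.
Strictly below 437: 7. Equal to 437: 1.
PR = 7/12 × 100 = 58.3

58.3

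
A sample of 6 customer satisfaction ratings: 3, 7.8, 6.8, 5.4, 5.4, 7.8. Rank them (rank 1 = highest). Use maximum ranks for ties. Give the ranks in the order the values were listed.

6, 2, 3, 5, 5, 2

Sorted (descending): 7.8, 7.8, 6.8, 5.4, 5.4, 3
The 2 values of 7.8 occupy positions 1–2 → each gets rank 2.
The 2 values of 5.4 occupy positions 4–5 → each gets rank 5.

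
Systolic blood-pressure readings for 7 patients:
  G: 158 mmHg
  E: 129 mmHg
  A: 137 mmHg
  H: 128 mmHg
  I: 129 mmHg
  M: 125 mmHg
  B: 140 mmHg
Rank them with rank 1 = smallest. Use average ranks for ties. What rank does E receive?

3.5

Sorted (ascending): 125, 128, 129, 129, 137, 140, 158
The 2 values of 129 occupy positions 3–4 → average rank (3+4)/2 = 3.5.
E has value 129 mmHg → rank 3.5.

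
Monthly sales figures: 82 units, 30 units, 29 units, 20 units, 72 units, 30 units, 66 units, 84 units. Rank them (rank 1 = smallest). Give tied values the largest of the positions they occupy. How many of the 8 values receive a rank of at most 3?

2

Sorted (ascending): 20, 29, 30, 30, 66, 72, 82, 84
The 2 values of 30 occupy positions 3–4 → each gets rank 4.
Ranks ≤ 3: {1, 2} → 2 values.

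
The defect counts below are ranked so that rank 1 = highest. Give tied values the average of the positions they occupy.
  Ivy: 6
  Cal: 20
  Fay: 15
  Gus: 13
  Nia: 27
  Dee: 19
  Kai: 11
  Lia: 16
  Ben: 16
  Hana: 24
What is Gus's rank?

8

Sorted (descending): 27, 24, 20, 19, 16, 16, 15, 13, 11, 6
The 2 values of 16 occupy positions 5–6 → average rank (5+6)/2 = 5.5.
Gus has value 13 → rank 8.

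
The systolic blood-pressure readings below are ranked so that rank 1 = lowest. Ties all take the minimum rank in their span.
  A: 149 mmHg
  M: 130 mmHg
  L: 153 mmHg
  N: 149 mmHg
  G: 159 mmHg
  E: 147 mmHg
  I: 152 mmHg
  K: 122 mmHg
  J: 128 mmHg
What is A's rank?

Sorted (ascending): 122, 128, 130, 147, 149, 149, 152, 153, 159
The 2 values of 149 occupy positions 5–6 → each gets rank 5.
A has value 149 mmHg → rank 5.

5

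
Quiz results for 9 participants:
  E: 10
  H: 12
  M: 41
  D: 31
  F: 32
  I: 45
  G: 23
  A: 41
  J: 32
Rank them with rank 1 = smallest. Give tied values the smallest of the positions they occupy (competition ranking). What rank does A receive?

7

Sorted (ascending): 10, 12, 23, 31, 32, 32, 41, 41, 45
The 2 values of 32 occupy positions 5–6 → each gets rank 5.
The 2 values of 41 occupy positions 7–8 → each gets rank 7.
A has value 41 → rank 7.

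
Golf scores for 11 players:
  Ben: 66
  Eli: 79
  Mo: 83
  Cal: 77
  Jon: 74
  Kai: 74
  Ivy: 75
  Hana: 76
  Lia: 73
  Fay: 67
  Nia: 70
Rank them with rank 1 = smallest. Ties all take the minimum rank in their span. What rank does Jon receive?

5

Sorted (ascending): 66, 67, 70, 73, 74, 74, 75, 76, 77, 79, 83
The 2 values of 74 occupy positions 5–6 → each gets rank 5.
Jon has value 74 → rank 5.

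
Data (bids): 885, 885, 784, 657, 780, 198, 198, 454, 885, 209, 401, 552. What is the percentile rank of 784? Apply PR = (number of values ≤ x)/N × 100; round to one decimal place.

75.0

N = 12.
Strictly below 784: 8. Equal to 784: 1.
PR = 9/12 × 100 = 75.0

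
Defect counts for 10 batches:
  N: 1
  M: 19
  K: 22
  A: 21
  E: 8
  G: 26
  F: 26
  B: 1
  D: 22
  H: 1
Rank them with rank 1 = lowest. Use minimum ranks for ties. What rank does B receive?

1

Sorted (ascending): 1, 1, 1, 8, 19, 21, 22, 22, 26, 26
The 3 values of 1 occupy positions 1–3 → each gets rank 1.
The 2 values of 22 occupy positions 7–8 → each gets rank 7.
The 2 values of 26 occupy positions 9–10 → each gets rank 9.
B has value 1 → rank 1.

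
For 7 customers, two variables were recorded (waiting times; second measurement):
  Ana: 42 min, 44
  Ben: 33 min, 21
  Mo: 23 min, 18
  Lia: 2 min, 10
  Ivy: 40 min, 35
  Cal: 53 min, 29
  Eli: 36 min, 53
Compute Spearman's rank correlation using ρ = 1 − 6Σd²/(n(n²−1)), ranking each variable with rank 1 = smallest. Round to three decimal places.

Ranks of variable 1: 6, 3, 2, 1, 5, 7, 4
Ranks of variable 2: 6, 3, 2, 1, 5, 4, 7
d = r₁ − r₂: 0, 0, 0, 0, 0, 3, -3
d²: 0, 0, 0, 0, 0, 9, 9; Σd² = 18
ρ = 1 − 6·18/(7·48) = 1 − 108/336 = 0.679

0.679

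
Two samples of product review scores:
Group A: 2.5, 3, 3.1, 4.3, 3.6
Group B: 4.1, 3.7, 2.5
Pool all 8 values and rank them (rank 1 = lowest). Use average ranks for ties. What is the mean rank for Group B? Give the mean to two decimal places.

4.83

Sorted (ascending): 2.5, 2.5, 3, 3.1, 3.6, 3.7, 4.1, 4.3
The 2 values of 2.5 occupy positions 1–2 → average rank (1+2)/2 = 1.5.
Group B values → pooled ranks: 4.1→7, 3.7→6, 2.5→1.5
Mean rank = (7 + 6 + 1.5) / 3 = 4.83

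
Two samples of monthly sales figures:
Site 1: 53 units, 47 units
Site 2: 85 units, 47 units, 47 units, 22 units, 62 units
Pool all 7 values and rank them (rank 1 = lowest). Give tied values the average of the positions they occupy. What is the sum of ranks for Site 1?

8

Sorted (ascending): 22, 47, 47, 47, 53, 62, 85
The 3 values of 47 occupy positions 2–4 → average rank 3.
Site 1 values → pooled ranks: 53→5, 47→3
Rank sum = 5 + 3 = 8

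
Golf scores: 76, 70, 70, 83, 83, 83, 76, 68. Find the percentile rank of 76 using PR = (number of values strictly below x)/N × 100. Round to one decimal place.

37.5

N = 8.
Strictly below 76: 3. Equal to 76: 2.
PR = 3/8 × 100 = 37.5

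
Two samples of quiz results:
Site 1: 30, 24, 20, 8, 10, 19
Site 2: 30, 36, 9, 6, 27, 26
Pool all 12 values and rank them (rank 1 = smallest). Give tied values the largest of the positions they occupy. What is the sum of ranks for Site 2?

44

Sorted (ascending): 6, 8, 9, 10, 19, 20, 24, 26, 27, 30, 30, 36
The 2 values of 30 occupy positions 10–11 → each gets rank 11.
Site 2 values → pooled ranks: 30→11, 36→12, 9→3, 6→1, 27→9, 26→8
Rank sum = 11 + 12 + 3 + 1 + 9 + 8 = 44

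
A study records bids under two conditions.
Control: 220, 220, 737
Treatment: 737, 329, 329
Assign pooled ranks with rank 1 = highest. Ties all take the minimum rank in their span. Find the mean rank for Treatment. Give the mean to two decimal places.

Sorted (descending): 737, 737, 329, 329, 220, 220
The 2 values of 737 occupy positions 1–2 → each gets rank 1.
The 2 values of 329 occupy positions 3–4 → each gets rank 3.
The 2 values of 220 occupy positions 5–6 → each gets rank 5.
Treatment values → pooled ranks: 737→1, 329→3, 329→3
Mean rank = (1 + 3 + 3) / 3 = 2.33

2.33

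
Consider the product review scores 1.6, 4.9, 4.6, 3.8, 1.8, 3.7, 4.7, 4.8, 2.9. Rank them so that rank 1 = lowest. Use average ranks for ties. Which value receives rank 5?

Sorted (ascending): 1.6, 1.8, 2.9, 3.7, 3.8, 4.6, 4.7, 4.8, 4.9
No ties — each value takes its position as its rank.
Rank 5 → value 3.8.

3.8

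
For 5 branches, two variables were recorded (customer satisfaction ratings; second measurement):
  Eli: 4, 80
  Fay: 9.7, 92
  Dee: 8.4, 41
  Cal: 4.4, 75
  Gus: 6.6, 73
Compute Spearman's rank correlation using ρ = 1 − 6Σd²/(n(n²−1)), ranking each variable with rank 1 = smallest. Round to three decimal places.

Ranks of variable 1: 1, 5, 4, 2, 3
Ranks of variable 2: 4, 5, 1, 3, 2
d = r₁ − r₂: -3, 0, 3, -1, 1
d²: 9, 0, 9, 1, 1; Σd² = 20
ρ = 1 − 6·20/(5·24) = 1 − 120/120 = 0.000

0.000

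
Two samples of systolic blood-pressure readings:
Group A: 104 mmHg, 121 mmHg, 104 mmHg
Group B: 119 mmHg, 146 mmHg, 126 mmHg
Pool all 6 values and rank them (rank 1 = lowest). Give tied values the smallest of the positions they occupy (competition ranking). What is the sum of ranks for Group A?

Sorted (ascending): 104, 104, 119, 121, 126, 146
The 2 values of 104 occupy positions 1–2 → each gets rank 1.
Group A values → pooled ranks: 104→1, 121→4, 104→1
Rank sum = 1 + 4 + 1 = 6

6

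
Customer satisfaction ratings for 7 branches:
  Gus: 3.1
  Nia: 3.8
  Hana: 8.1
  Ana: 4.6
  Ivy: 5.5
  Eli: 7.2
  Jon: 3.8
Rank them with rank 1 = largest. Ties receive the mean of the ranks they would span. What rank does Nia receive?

5.5

Sorted (descending): 8.1, 7.2, 5.5, 4.6, 3.8, 3.8, 3.1
The 2 values of 3.8 occupy positions 5–6 → average rank (5+6)/2 = 5.5.
Nia has value 3.8 → rank 5.5.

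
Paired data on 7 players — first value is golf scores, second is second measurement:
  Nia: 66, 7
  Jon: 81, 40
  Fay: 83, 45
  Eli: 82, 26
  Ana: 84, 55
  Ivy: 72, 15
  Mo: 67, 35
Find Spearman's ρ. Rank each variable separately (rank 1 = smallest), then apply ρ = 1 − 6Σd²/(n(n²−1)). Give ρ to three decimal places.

0.821

Ranks of variable 1: 1, 4, 6, 5, 7, 3, 2
Ranks of variable 2: 1, 5, 6, 3, 7, 2, 4
d = r₁ − r₂: 0, -1, 0, 2, 0, 1, -2
d²: 0, 1, 0, 4, 0, 1, 4; Σd² = 10
ρ = 1 − 6·10/(7·48) = 1 − 60/336 = 0.821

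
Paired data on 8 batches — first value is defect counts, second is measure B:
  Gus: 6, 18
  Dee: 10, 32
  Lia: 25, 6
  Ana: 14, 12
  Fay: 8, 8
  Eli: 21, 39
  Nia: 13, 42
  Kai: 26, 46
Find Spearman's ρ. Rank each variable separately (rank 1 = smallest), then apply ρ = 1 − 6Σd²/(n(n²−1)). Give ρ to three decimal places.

0.262

Ranks of variable 1: 1, 3, 7, 5, 2, 6, 4, 8
Ranks of variable 2: 4, 5, 1, 3, 2, 6, 7, 8
d = r₁ − r₂: -3, -2, 6, 2, 0, 0, -3, 0
d²: 9, 4, 36, 4, 0, 0, 9, 0; Σd² = 62
ρ = 1 − 6·62/(8·63) = 1 − 372/504 = 0.262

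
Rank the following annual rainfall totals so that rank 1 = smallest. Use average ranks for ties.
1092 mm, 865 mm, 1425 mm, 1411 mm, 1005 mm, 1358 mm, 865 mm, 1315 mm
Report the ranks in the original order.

Sorted (ascending): 865, 865, 1005, 1092, 1315, 1358, 1411, 1425
The 2 values of 865 occupy positions 1–2 → average rank (1+2)/2 = 1.5.

4, 1.5, 8, 7, 3, 6, 1.5, 5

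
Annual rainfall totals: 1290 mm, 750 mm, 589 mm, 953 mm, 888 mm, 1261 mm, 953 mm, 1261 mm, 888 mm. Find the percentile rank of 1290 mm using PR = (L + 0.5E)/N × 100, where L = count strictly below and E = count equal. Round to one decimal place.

94.4

N = 9.
Strictly below 1290: 8. Equal to 1290: 1.
PR = (8 + 0.5·1)/9 × 100 = 94.4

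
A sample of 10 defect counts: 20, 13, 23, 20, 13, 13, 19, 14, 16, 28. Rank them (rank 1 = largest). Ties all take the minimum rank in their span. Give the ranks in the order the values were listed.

Sorted (descending): 28, 23, 20, 20, 19, 16, 14, 13, 13, 13
The 2 values of 20 occupy positions 3–4 → each gets rank 3.
The 3 values of 13 occupy positions 8–10 → each gets rank 8.

3, 8, 2, 3, 8, 8, 5, 7, 6, 1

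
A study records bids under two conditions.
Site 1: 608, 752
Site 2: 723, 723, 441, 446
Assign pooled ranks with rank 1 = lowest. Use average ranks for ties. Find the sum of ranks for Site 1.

9

Sorted (ascending): 441, 446, 608, 723, 723, 752
The 2 values of 723 occupy positions 4–5 → average rank (4+5)/2 = 4.5.
Site 1 values → pooled ranks: 608→3, 752→6
Rank sum = 3 + 6 = 9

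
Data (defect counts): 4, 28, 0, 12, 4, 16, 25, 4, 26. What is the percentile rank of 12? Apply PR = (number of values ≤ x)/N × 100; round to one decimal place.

N = 9.
Strictly below 12: 4. Equal to 12: 1.
PR = 5/9 × 100 = 55.6

55.6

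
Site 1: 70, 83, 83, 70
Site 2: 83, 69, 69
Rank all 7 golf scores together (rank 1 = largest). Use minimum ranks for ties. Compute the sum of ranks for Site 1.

10

Sorted (descending): 83, 83, 83, 70, 70, 69, 69
The 3 values of 83 occupy positions 1–3 → each gets rank 1.
The 2 values of 70 occupy positions 4–5 → each gets rank 4.
The 2 values of 69 occupy positions 6–7 → each gets rank 6.
Site 1 values → pooled ranks: 70→4, 83→1, 83→1, 70→4
Rank sum = 4 + 1 + 1 + 4 = 10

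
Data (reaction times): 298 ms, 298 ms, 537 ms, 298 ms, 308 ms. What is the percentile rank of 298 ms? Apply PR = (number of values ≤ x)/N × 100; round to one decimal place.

60.0

N = 5.
Strictly below 298: 0. Equal to 298: 3.
PR = 3/5 × 100 = 60.0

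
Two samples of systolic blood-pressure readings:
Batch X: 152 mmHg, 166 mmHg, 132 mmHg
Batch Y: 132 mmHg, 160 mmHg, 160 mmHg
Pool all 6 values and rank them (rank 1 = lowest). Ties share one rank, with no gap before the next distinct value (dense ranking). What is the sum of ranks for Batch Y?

7

Sorted (ascending): 132, 132, 152, 160, 160, 166
The 2 values of 132 share dense rank 1.
The 2 values of 160 share dense rank 3.
Remaining distinct values take the next consecutive integers.
Batch Y values → pooled ranks: 132→1, 160→3, 160→3
Rank sum = 1 + 3 + 3 = 7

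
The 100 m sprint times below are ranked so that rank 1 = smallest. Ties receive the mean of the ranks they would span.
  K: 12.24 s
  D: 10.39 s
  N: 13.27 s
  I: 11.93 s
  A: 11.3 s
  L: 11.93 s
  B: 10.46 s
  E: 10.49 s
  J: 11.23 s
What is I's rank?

6.5

Sorted (ascending): 10.39, 10.46, 10.49, 11.23, 11.3, 11.93, 11.93, 12.24, 13.27
The 2 values of 11.93 occupy positions 6–7 → average rank (6+7)/2 = 6.5.
I has value 11.93 s → rank 6.5.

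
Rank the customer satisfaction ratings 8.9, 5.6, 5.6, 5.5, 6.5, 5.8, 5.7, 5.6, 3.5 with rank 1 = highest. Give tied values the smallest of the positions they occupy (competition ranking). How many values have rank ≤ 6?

7

Sorted (descending): 8.9, 6.5, 5.8, 5.7, 5.6, 5.6, 5.6, 5.5, 3.5
The 3 values of 5.6 occupy positions 5–7 → each gets rank 5.
Ranks ≤ 6: {1, 2, 3, 4, 5, 5, 5} → 7 values.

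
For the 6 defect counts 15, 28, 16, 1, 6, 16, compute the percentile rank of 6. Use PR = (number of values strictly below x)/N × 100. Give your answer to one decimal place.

N = 6.
Strictly below 6: 1. Equal to 6: 1.
PR = 1/6 × 100 = 16.7

16.7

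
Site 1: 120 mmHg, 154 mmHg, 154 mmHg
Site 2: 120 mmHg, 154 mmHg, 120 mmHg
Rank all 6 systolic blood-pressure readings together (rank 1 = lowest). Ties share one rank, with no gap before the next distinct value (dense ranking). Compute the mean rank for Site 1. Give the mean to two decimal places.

Sorted (ascending): 120, 120, 120, 154, 154, 154
The 3 values of 120 share dense rank 1.
The 3 values of 154 share dense rank 2.
Site 1 values → pooled ranks: 120→1, 154→2, 154→2
Mean rank = (1 + 2 + 2) / 3 = 1.67

1.67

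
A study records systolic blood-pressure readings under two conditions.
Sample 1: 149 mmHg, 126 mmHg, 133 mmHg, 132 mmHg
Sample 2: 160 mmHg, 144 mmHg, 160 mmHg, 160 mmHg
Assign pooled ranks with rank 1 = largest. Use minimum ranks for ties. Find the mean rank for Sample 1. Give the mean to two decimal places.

Sorted (descending): 160, 160, 160, 149, 144, 133, 132, 126
The 3 values of 160 occupy positions 1–3 → each gets rank 1.
Sample 1 values → pooled ranks: 149→4, 126→8, 133→6, 132→7
Mean rank = (4 + 8 + 6 + 7) / 4 = 6.25

6.25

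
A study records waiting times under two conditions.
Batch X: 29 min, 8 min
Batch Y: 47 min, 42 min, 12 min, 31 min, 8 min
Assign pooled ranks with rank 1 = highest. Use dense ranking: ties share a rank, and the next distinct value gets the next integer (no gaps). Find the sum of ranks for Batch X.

Sorted (descending): 47, 42, 31, 29, 12, 8, 8
The 2 values of 8 share dense rank 6.
Remaining distinct values take the next consecutive integers.
Batch X values → pooled ranks: 29→4, 8→6
Rank sum = 4 + 6 = 10

10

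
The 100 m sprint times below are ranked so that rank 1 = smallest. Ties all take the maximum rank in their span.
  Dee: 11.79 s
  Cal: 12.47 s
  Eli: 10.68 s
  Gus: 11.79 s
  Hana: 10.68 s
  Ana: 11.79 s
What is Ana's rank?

5

Sorted (ascending): 10.68, 10.68, 11.79, 11.79, 11.79, 12.47
The 2 values of 10.68 occupy positions 1–2 → each gets rank 2.
The 3 values of 11.79 occupy positions 3–5 → each gets rank 5.
Ana has value 11.79 s → rank 5.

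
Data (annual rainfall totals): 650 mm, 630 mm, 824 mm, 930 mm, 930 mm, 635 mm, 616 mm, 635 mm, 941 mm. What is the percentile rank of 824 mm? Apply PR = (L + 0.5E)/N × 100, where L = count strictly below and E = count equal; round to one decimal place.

N = 9.
Strictly below 824: 5. Equal to 824: 1.
PR = (5 + 0.5·1)/9 × 100 = 61.1

61.1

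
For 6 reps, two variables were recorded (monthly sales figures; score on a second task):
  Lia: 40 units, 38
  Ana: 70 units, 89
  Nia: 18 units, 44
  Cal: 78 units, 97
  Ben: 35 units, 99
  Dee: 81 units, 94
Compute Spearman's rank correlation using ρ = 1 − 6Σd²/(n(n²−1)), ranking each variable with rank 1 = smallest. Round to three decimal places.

Ranks of variable 1: 3, 4, 1, 5, 2, 6
Ranks of variable 2: 1, 3, 2, 5, 6, 4
d = r₁ − r₂: 2, 1, -1, 0, -4, 2
d²: 4, 1, 1, 0, 16, 4; Σd² = 26
ρ = 1 − 6·26/(6·35) = 1 − 156/210 = 0.257

0.257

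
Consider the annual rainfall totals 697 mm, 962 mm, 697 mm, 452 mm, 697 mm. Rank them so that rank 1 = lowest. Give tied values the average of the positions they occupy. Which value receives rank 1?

Sorted (ascending): 452, 697, 697, 697, 962
The 3 values of 697 occupy positions 2–4 → average rank 3.
Rank 1 → value 452.

452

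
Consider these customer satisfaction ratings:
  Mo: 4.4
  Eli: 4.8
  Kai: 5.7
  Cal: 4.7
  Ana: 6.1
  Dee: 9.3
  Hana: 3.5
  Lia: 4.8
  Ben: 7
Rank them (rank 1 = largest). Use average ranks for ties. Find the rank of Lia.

5.5

Sorted (descending): 9.3, 7, 6.1, 5.7, 4.8, 4.8, 4.7, 4.4, 3.5
The 2 values of 4.8 occupy positions 5–6 → average rank (5+6)/2 = 5.5.
Lia has value 4.8 → rank 5.5.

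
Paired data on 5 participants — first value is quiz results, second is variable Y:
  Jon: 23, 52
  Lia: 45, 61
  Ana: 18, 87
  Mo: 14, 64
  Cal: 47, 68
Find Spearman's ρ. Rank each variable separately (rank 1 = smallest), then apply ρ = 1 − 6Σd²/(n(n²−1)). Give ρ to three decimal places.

-0.100

Ranks of variable 1: 3, 4, 2, 1, 5
Ranks of variable 2: 1, 2, 5, 3, 4
d = r₁ − r₂: 2, 2, -3, -2, 1
d²: 4, 4, 9, 4, 1; Σd² = 22
ρ = 1 − 6·22/(5·24) = 1 − 132/120 = -0.100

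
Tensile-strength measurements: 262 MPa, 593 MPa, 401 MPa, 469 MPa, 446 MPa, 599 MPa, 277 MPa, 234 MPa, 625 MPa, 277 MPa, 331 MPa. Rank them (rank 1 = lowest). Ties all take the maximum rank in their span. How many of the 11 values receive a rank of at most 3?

2

Sorted (ascending): 234, 262, 277, 277, 331, 401, 446, 469, 593, 599, 625
The 2 values of 277 occupy positions 3–4 → each gets rank 4.
Ranks ≤ 3: {1, 2} → 2 values.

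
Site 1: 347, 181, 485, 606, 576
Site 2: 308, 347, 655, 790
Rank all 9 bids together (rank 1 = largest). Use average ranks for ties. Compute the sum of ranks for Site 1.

27.5

Sorted (descending): 790, 655, 606, 576, 485, 347, 347, 308, 181
The 2 values of 347 occupy positions 6–7 → average rank (6+7)/2 = 6.5.
Site 1 values → pooled ranks: 347→6.5, 181→9, 485→5, 606→3, 576→4
Rank sum = 6.5 + 9 + 5 + 3 + 4 = 27.5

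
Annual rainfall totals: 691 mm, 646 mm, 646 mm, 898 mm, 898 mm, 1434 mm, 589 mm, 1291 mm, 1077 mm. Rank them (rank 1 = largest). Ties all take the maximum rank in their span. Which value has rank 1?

Sorted (descending): 1434, 1291, 1077, 898, 898, 691, 646, 646, 589
The 2 values of 898 occupy positions 4–5 → each gets rank 5.
The 2 values of 646 occupy positions 7–8 → each gets rank 8.
Rank 1 → value 1434.

1434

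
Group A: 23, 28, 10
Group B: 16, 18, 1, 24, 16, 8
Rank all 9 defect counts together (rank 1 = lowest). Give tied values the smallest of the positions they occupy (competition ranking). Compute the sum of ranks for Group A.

19

Sorted (ascending): 1, 8, 10, 16, 16, 18, 23, 24, 28
The 2 values of 16 occupy positions 4–5 → each gets rank 4.
Group A values → pooled ranks: 23→7, 28→9, 10→3
Rank sum = 7 + 9 + 3 = 19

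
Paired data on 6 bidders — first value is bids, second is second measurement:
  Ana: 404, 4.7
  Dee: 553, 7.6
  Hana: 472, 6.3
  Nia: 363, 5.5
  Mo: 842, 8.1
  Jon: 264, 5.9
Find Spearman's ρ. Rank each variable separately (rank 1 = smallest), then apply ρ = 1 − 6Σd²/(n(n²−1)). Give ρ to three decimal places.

Ranks of variable 1: 3, 5, 4, 2, 6, 1
Ranks of variable 2: 1, 5, 4, 2, 6, 3
d = r₁ − r₂: 2, 0, 0, 0, 0, -2
d²: 4, 0, 0, 0, 0, 4; Σd² = 8
ρ = 1 − 6·8/(6·35) = 1 − 48/210 = 0.771

0.771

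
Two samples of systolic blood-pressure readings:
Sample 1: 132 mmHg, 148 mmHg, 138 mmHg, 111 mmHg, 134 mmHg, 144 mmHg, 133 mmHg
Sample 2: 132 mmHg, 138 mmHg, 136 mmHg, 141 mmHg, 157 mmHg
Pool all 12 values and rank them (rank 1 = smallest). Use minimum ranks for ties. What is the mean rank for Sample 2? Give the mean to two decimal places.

7.20

Sorted (ascending): 111, 132, 132, 133, 134, 136, 138, 138, 141, 144, 148, 157
The 2 values of 132 occupy positions 2–3 → each gets rank 2.
The 2 values of 138 occupy positions 7–8 → each gets rank 7.
Sample 2 values → pooled ranks: 132→2, 138→7, 136→6, 141→9, 157→12
Mean rank = (2 + 7 + 6 + 9 + 12) / 5 = 7.20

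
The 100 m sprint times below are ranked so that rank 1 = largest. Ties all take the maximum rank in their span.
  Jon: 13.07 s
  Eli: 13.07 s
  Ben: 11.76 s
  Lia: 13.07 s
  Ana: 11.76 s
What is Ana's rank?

5

Sorted (descending): 13.07, 13.07, 13.07, 11.76, 11.76
The 3 values of 13.07 occupy positions 1–3 → each gets rank 3.
The 2 values of 11.76 occupy positions 4–5 → each gets rank 5.
Ana has value 11.76 s → rank 5.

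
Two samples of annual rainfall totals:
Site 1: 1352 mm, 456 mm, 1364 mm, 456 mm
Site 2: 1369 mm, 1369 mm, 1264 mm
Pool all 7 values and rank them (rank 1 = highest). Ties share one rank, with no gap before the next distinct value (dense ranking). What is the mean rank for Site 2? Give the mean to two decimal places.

Sorted (descending): 1369, 1369, 1364, 1352, 1264, 456, 456
The 2 values of 1369 share dense rank 1.
The 2 values of 456 share dense rank 5.
Remaining distinct values take the next consecutive integers.
Site 2 values → pooled ranks: 1369→1, 1369→1, 1264→4
Mean rank = (1 + 1 + 4) / 3 = 2.00

2.00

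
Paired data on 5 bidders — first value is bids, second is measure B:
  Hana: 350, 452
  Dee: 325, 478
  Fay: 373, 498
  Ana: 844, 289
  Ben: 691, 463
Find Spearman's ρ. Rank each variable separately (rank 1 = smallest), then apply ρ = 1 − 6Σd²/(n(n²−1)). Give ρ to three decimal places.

Ranks of variable 1: 2, 1, 3, 5, 4
Ranks of variable 2: 2, 4, 5, 1, 3
d = r₁ − r₂: 0, -3, -2, 4, 1
d²: 0, 9, 4, 16, 1; Σd² = 30
ρ = 1 − 6·30/(5·24) = 1 − 180/120 = -0.500

-0.500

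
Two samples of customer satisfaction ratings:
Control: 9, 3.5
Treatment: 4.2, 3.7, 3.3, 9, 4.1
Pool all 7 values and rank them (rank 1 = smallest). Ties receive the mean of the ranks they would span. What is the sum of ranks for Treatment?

19.5

Sorted (ascending): 3.3, 3.5, 3.7, 4.1, 4.2, 9, 9
The 2 values of 9 occupy positions 6–7 → average rank (6+7)/2 = 6.5.
Treatment values → pooled ranks: 4.2→5, 3.7→3, 3.3→1, 9→6.5, 4.1→4
Rank sum = 5 + 3 + 1 + 6.5 + 4 = 19.5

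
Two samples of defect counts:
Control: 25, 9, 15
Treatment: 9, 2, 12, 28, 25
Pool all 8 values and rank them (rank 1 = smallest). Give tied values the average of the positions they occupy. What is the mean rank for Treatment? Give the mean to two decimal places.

Sorted (ascending): 2, 9, 9, 12, 15, 25, 25, 28
The 2 values of 9 occupy positions 2–3 → average rank (2+3)/2 = 2.5.
The 2 values of 25 occupy positions 6–7 → average rank (6+7)/2 = 6.5.
Treatment values → pooled ranks: 9→2.5, 2→1, 12→4, 28→8, 25→6.5
Mean rank = (2.5 + 1 + 4 + 8 + 6.5) / 5 = 4.40

4.40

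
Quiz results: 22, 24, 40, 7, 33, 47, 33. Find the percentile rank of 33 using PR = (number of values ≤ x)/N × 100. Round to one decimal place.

N = 7.
Strictly below 33: 3. Equal to 33: 2.
PR = 5/7 × 100 = 71.4

71.4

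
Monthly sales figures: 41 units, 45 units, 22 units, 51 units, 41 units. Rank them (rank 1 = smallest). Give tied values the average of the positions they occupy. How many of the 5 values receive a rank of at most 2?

1

Sorted (ascending): 22, 41, 41, 45, 51
The 2 values of 41 occupy positions 2–3 → average rank (2+3)/2 = 2.5.
Ranks ≤ 2: {1} → 1 value.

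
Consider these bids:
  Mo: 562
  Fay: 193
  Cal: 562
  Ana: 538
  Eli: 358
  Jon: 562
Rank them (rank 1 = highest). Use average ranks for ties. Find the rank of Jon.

Sorted (descending): 562, 562, 562, 538, 358, 193
The 3 values of 562 occupy positions 1–3 → average rank 2.
Jon has value 562 → rank 2.

2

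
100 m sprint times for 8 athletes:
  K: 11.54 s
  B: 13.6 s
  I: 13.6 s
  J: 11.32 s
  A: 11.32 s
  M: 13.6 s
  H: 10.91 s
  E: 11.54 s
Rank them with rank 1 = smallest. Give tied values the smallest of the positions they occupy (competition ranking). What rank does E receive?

4

Sorted (ascending): 10.91, 11.32, 11.32, 11.54, 11.54, 13.6, 13.6, 13.6
The 2 values of 11.32 occupy positions 2–3 → each gets rank 2.
The 2 values of 11.54 occupy positions 4–5 → each gets rank 4.
The 3 values of 13.6 occupy positions 6–8 → each gets rank 6.
E has value 11.54 s → rank 4.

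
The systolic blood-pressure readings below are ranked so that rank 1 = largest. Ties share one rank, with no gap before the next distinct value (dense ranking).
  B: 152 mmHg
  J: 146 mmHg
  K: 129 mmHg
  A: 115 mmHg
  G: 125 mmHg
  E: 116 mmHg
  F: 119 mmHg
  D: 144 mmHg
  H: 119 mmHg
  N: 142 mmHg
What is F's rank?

Sorted (descending): 152, 146, 144, 142, 129, 125, 119, 119, 116, 115
The 2 values of 119 share dense rank 7.
Remaining distinct values take the next consecutive integers.
F has value 119 mmHg → rank 7.

7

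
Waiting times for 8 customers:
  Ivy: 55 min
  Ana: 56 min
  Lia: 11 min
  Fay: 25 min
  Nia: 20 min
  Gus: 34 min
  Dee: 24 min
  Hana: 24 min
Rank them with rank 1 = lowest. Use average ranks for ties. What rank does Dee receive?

3.5

Sorted (ascending): 11, 20, 24, 24, 25, 34, 55, 56
The 2 values of 24 occupy positions 3–4 → average rank (3+4)/2 = 3.5.
Dee has value 24 min → rank 3.5.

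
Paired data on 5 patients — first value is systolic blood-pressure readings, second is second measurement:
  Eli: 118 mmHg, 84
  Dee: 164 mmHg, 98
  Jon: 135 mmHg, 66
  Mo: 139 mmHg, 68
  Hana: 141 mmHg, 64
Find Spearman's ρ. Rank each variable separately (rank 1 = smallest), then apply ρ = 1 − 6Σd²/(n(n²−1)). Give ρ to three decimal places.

Ranks of variable 1: 1, 5, 2, 3, 4
Ranks of variable 2: 4, 5, 2, 3, 1
d = r₁ − r₂: -3, 0, 0, 0, 3
d²: 9, 0, 0, 0, 9; Σd² = 18
ρ = 1 − 6·18/(5·24) = 1 − 108/120 = 0.100

0.100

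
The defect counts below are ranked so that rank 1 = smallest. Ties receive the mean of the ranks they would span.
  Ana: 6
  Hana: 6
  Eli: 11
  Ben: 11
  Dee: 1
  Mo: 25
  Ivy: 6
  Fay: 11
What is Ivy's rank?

3

Sorted (ascending): 1, 6, 6, 6, 11, 11, 11, 25
The 3 values of 6 occupy positions 2–4 → average rank 3.
The 3 values of 11 occupy positions 5–7 → average rank 6.
Ivy has value 6 → rank 3.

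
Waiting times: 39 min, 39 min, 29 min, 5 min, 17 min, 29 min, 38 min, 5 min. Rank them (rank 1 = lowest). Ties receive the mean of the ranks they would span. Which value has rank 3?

Sorted (ascending): 5, 5, 17, 29, 29, 38, 39, 39
The 2 values of 5 occupy positions 1–2 → average rank (1+2)/2 = 1.5.
The 2 values of 29 occupy positions 4–5 → average rank (4+5)/2 = 4.5.
The 2 values of 39 occupy positions 7–8 → average rank (7+8)/2 = 7.5.
Rank 3 → value 17.

17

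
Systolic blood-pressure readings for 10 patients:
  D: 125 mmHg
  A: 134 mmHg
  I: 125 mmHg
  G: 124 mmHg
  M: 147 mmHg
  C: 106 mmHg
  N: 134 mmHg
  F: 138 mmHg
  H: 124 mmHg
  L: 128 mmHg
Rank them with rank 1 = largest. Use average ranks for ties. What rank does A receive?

3.5

Sorted (descending): 147, 138, 134, 134, 128, 125, 125, 124, 124, 106
The 2 values of 134 occupy positions 3–4 → average rank (3+4)/2 = 3.5.
The 2 values of 125 occupy positions 6–7 → average rank (6+7)/2 = 6.5.
The 2 values of 124 occupy positions 8–9 → average rank (8+9)/2 = 8.5.
A has value 134 mmHg → rank 3.5.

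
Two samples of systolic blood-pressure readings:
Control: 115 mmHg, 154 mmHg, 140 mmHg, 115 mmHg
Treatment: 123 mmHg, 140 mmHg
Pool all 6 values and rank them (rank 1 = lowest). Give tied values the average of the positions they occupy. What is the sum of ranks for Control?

Sorted (ascending): 115, 115, 123, 140, 140, 154
The 2 values of 115 occupy positions 1–2 → average rank (1+2)/2 = 1.5.
The 2 values of 140 occupy positions 4–5 → average rank (4+5)/2 = 4.5.
Control values → pooled ranks: 115→1.5, 154→6, 140→4.5, 115→1.5
Rank sum = 1.5 + 6 + 4.5 + 1.5 = 13.5

13.5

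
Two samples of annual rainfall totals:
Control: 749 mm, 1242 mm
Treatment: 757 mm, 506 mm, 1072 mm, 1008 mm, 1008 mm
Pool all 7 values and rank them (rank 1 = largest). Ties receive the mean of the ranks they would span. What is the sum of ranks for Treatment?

21

Sorted (descending): 1242, 1072, 1008, 1008, 757, 749, 506
The 2 values of 1008 occupy positions 3–4 → average rank (3+4)/2 = 3.5.
Treatment values → pooled ranks: 757→5, 506→7, 1072→2, 1008→3.5, 1008→3.5
Rank sum = 5 + 7 + 2 + 3.5 + 3.5 = 21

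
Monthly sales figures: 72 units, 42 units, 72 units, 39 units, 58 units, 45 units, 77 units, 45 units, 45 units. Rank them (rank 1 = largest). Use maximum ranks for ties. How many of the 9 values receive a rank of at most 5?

Sorted (descending): 77, 72, 72, 58, 45, 45, 45, 42, 39
The 2 values of 72 occupy positions 2–3 → each gets rank 3.
The 3 values of 45 occupy positions 5–7 → each gets rank 7.
Ranks ≤ 5: {1, 3, 3, 4} → 4 values.

4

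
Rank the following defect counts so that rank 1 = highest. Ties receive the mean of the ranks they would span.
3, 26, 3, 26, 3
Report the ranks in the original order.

4, 1.5, 4, 1.5, 4

Sorted (descending): 26, 26, 3, 3, 3
The 2 values of 26 occupy positions 1–2 → average rank (1+2)/2 = 1.5.
The 3 values of 3 occupy positions 3–5 → average rank 4.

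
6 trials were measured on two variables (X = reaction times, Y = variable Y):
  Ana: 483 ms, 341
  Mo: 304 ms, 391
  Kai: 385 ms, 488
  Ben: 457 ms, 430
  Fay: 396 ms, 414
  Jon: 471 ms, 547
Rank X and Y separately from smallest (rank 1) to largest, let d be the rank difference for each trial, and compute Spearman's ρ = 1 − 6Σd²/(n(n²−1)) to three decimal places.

-0.029

Ranks of variable 1: 6, 1, 2, 4, 3, 5
Ranks of variable 2: 1, 2, 5, 4, 3, 6
d = r₁ − r₂: 5, -1, -3, 0, 0, -1
d²: 25, 1, 9, 0, 0, 1; Σd² = 36
ρ = 1 − 6·36/(6·35) = 1 − 216/210 = -0.029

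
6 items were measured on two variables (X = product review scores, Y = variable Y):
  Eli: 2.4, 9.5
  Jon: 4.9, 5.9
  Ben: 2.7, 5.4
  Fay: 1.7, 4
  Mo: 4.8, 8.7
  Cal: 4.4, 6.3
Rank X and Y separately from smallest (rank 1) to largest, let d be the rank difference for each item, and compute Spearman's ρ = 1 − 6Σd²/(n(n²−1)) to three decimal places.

0.257

Ranks of variable 1: 2, 6, 3, 1, 5, 4
Ranks of variable 2: 6, 3, 2, 1, 5, 4
d = r₁ − r₂: -4, 3, 1, 0, 0, 0
d²: 16, 9, 1, 0, 0, 0; Σd² = 26
ρ = 1 − 6·26/(6·35) = 1 − 156/210 = 0.257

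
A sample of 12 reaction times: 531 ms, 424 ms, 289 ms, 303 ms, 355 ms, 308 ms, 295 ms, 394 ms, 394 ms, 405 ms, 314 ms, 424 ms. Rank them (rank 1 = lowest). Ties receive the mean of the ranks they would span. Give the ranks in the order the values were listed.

Sorted (ascending): 289, 295, 303, 308, 314, 355, 394, 394, 405, 424, 424, 531
The 2 values of 394 occupy positions 7–8 → average rank (7+8)/2 = 7.5.
The 2 values of 424 occupy positions 10–11 → average rank (10+11)/2 = 10.5.

12, 10.5, 1, 3, 6, 4, 2, 7.5, 7.5, 9, 5, 10.5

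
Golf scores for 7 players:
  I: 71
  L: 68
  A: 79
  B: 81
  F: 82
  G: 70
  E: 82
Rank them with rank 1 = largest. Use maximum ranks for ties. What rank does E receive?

2

Sorted (descending): 82, 82, 81, 79, 71, 70, 68
The 2 values of 82 occupy positions 1–2 → each gets rank 2.
E has value 82 → rank 2.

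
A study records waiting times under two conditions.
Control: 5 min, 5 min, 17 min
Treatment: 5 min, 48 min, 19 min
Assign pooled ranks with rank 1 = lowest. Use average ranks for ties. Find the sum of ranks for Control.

8

Sorted (ascending): 5, 5, 5, 17, 19, 48
The 3 values of 5 occupy positions 1–3 → average rank 2.
Control values → pooled ranks: 5→2, 5→2, 17→4
Rank sum = 2 + 2 + 4 = 8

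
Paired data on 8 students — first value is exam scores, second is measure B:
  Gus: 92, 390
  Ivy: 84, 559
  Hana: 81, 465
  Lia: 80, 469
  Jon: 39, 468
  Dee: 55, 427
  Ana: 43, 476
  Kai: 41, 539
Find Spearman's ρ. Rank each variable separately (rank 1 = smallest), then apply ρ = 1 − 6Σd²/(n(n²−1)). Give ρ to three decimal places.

-0.262

Ranks of variable 1: 8, 7, 6, 5, 1, 4, 3, 2
Ranks of variable 2: 1, 8, 3, 5, 4, 2, 6, 7
d = r₁ − r₂: 7, -1, 3, 0, -3, 2, -3, -5
d²: 49, 1, 9, 0, 9, 4, 9, 25; Σd² = 106
ρ = 1 − 6·106/(8·63) = 1 − 636/504 = -0.262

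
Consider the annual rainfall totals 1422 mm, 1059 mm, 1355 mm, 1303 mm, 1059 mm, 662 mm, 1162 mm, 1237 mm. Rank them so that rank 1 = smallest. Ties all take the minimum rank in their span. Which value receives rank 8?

1422

Sorted (ascending): 662, 1059, 1059, 1162, 1237, 1303, 1355, 1422
The 2 values of 1059 occupy positions 2–3 → each gets rank 2.
Rank 8 → value 1422.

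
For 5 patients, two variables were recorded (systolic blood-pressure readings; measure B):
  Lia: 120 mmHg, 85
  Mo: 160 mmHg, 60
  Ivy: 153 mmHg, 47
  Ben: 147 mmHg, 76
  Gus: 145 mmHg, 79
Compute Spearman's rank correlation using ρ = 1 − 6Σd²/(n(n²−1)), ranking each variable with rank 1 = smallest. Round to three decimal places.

-0.900

Ranks of variable 1: 1, 5, 4, 3, 2
Ranks of variable 2: 5, 2, 1, 3, 4
d = r₁ − r₂: -4, 3, 3, 0, -2
d²: 16, 9, 9, 0, 4; Σd² = 38
ρ = 1 − 6·38/(5·24) = 1 − 228/120 = -0.900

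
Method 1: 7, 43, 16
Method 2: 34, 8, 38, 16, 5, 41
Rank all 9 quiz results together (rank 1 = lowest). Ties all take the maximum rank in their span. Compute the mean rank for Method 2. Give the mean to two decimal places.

Sorted (ascending): 5, 7, 8, 16, 16, 34, 38, 41, 43
The 2 values of 16 occupy positions 4–5 → each gets rank 5.
Method 2 values → pooled ranks: 34→6, 8→3, 38→7, 16→5, 5→1, 41→8
Mean rank = (6 + 3 + 7 + 5 + 1 + 8) / 6 = 5.00

5.00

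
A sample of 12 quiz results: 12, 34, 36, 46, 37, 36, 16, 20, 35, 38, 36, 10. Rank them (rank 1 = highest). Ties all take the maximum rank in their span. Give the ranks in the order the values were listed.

Sorted (descending): 46, 38, 37, 36, 36, 36, 35, 34, 20, 16, 12, 10
The 3 values of 36 occupy positions 4–6 → each gets rank 6.

11, 8, 6, 1, 3, 6, 10, 9, 7, 2, 6, 12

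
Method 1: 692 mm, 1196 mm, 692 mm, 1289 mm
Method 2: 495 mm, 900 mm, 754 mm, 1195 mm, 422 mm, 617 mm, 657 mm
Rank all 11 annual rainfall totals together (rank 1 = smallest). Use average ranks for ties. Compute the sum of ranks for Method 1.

Sorted (ascending): 422, 495, 617, 657, 692, 692, 754, 900, 1195, 1196, 1289
The 2 values of 692 occupy positions 5–6 → average rank (5+6)/2 = 5.5.
Method 1 values → pooled ranks: 692→5.5, 1196→10, 692→5.5, 1289→11
Rank sum = 5.5 + 10 + 5.5 + 11 = 32

32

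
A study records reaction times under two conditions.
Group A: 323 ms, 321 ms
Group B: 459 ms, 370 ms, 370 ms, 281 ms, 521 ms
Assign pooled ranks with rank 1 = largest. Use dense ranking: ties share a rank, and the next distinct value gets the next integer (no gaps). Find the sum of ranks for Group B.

Sorted (descending): 521, 459, 370, 370, 323, 321, 281
The 2 values of 370 share dense rank 3.
Remaining distinct values take the next consecutive integers.
Group B values → pooled ranks: 459→2, 370→3, 370→3, 281→6, 521→1
Rank sum = 2 + 3 + 3 + 6 + 1 = 15

15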